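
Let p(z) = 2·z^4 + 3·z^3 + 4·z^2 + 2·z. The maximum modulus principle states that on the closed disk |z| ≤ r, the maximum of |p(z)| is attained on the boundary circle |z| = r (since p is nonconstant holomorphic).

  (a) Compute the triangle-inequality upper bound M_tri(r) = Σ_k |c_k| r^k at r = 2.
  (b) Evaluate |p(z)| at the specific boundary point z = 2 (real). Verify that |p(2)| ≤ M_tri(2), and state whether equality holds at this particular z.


Coefficients: c_0 = 0, c_1 = 2, c_2 = 4, c_3 = 3, c_4 = 2. Radius r = 2.
Part (a). Triangle bound: M_tri(r) = Σ_k |c_k| r^k
  = |0|·2^0 + |2|·2^1 + |4|·2^2 + |3|·2^3 + |2|·2^4
  = 0 + 4 + 16 + 24 + 32 = 76.
This bounds M(r) := max_{|z|=r} |p(z)| from above; equality holds iff all terms c_k z^k can be made to align in phase at a single z on |z|=r.
Part (b). At z = 2 (real, on the circle |z| = r):
  p(2) = (0)·2^0 + (2)·2^1 + (4)·2^2 + (3)·2^3 + (2)·2^4 = 76.
  |p(2)| = 76.
Since all nonzero coefficients share the same sign, |p(2)| = 76 = M_tri(2); the triangle bound is attained at z = 2, so in fact M(r) = 76.

M_tri(2) = 76; |p(2)| = 76; equality at z=2: yes.


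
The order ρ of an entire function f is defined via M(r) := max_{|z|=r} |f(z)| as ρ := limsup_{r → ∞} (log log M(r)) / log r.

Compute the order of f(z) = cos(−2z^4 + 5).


Write cos(w) = (e^{iw} ± e^{−iw})/(2 or 2i), so |cos(w)| ≤ e^{|w|}. With w = −2z^4 + 5, |w| ≤ 2r^4 + 5 on |z|=r, giving M(r) ≤ e^{2r^4 + 5} and ρ ≤ 4. For the lower bound, choose z on |z|=r with -2z^4 purely imaginary of modulus 2r^4; then |cos(−2z^4 + 5)| grows like e^{2r^4}/2, so ρ ≥ 4. Hence ρ = 4.
Therefore ρ = 4.

Order ρ = 4.


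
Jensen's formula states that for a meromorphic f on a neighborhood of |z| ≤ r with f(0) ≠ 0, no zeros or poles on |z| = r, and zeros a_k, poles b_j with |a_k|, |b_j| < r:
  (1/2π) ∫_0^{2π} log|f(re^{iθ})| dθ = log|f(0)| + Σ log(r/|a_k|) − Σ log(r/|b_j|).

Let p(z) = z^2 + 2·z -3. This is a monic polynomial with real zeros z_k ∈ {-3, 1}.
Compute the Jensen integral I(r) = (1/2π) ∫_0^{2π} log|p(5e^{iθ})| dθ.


Zeros: -3, 1; r = 5.
Inside |z| < r: -3, 1. Outside (|z| ≥ r): ∅.
p(0) = -3, so log|p(0)| = log(3) = 1.0986.
Apply Jensen: I(r) = log|p(0)| + Σ_k log(r/|z_k|), summed over zeros inside |z| < r.
  log(r/|z_k|) for z_k = -3: log(5/3) = 0.5108
  log(r/|z_k|) for z_k = 1: log(5/1) = 1.6094
Sum over inside zeros: 2.1203.
I(r) = log|p(0)| + (inside sum) = 1.0986 + 2.1203 = 3.2189.
Closed form (all zeros inside, monic): I(r) = n·log(r) = 2·log(5) = 3.2189. ✓

I(r) ≈ 3.2189.


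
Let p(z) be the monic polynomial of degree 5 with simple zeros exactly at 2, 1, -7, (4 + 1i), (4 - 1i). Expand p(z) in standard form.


The polynomial is p(z) = ∏_{α ∈ S} (z − α), where S = {2, 1, -7, (4 + 1i), (4 - 1i)}.
Expanding the product yields: p(z) = z^5 -4·z^4 -34·z^3 + 234·z^2 -435·z + 238.
Note conjugate pairs combine to real quadratics: (z − (4+1i))(z − (4−1i)) = z² − 8z + 17.
The resulting polynomial has degree 5 and real coefficients as required.

p(z) = z^5 -4·z^4 -34·z^3 + 234·z^2 -435·z + 238.


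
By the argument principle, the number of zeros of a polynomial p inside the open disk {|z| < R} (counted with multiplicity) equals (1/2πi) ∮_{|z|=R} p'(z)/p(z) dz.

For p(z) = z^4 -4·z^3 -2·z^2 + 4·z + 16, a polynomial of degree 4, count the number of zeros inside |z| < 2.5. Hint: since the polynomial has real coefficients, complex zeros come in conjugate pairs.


The zeros of p are: 4, (-1 + 1i), (-1 - 1i), 2.
Their magnitudes are: 4, 1.414, 1.414, 2.
Zeros with |z| < R = 2.5: (-1 + 1i), (-1 - 1i), 2.
Count = 3.
By the argument principle, (1/2πi) ∮_{|z|=R} p'(z)/p(z) dz equals exactly this count.

Number of zeros inside |z| < 2.5: 3.


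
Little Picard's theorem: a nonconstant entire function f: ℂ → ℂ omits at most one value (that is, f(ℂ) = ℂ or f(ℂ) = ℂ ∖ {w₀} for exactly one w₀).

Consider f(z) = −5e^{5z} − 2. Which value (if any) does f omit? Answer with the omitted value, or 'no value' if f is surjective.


Little Picard bounds the complement of f(ℂ) to at most one point.
e^{5z} is never zero on ℂ, so -5·e^{5z} takes every value in ℂ ∖ {0}. Adding -2 shifts the range to ℂ ∖ {-2}. Thus f omits exactly the value -2.

Omitted value: -2.


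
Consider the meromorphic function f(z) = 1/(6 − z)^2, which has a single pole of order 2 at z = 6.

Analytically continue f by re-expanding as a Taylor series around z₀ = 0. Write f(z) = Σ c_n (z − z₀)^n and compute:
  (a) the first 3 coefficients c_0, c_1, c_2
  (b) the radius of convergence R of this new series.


Let w = z − z₀, so z = z₀ + w.
Then 6 − z = 6 − (z₀ + w) = (6 − z₀) − w = 6 − w.
f(z) = 1/(6 − w)^2 = (1/(6)^2) · (1 − w/(6))^{−2}.
By the binomial series (1−u)^{−2} = Σ_{n≥0} C(n+1, 1) u^n for |u|<1, with u = w/(6):
  c_n = C(n+1, 1) / (6)^(n+2).
  c_0 = 1/(6)^2 = 1/36.
  c_1 = 2/(6)^3 = 1/108.
  c_2 = 3/(6)^4 = 1/432.
The series is valid for |w/d| < 1, i.e. |z − z₀| < |d|.
Radius of convergence: R = |6 − z₀| = |6| = 6 (distance from z₀ to the singularity z = 6).

c_0 = 1/36, c_1 = 1/108, c_2 = 1/432; R = 6.


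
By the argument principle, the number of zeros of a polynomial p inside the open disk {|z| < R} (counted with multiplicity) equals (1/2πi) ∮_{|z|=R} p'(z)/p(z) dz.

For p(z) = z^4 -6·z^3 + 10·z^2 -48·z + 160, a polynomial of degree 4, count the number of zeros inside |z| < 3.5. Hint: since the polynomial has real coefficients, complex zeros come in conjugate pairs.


The zeros of p are: 4, 4, (-1 + 3i), (-1 - 3i).
Their magnitudes are: 4, 4, 3.162, 3.162.
Zeros with |z| < R = 3.5: (-1 + 3i), (-1 - 3i).
Count = 2.
By the argument principle, (1/2πi) ∮_{|z|=R} p'(z)/p(z) dz equals exactly this count.

Number of zeros inside |z| < 3.5: 2.


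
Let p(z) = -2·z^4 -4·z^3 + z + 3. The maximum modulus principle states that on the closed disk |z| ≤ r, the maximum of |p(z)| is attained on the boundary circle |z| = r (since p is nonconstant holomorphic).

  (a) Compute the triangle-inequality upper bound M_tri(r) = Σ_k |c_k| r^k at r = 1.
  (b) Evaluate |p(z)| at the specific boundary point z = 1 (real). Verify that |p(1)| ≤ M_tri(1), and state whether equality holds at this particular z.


Coefficients: c_0 = 3, c_1 = 1, c_2 = 0, c_3 = -4, c_4 = -2. Radius r = 1.
Part (a). Triangle bound: M_tri(r) = Σ_k |c_k| r^k
  = |3|·1^0 + |1|·1^1 + |0|·1^2 + |-4|·1^3 + |-2|·1^4
  = 3 + 1 + 0 + 4 + 2 = 10.
This bounds M(r) := max_{|z|=r} |p(z)| from above; equality holds iff all terms c_k z^k can be made to align in phase at a single z on |z|=r.
Part (b). At z = 1 (real, on the circle |z| = r):
  p(1) = (3)·1^0 + (1)·1^1 + (0)·1^2 + (-4)·1^3 + (-2)·1^4 = -2.
  |p(1)| = 2.
Check: |p(1)| = 2 ≤ 10 = M_tri(1). ✓ Equality does not hold at z = 1 (the coefficients have mixed signs, so the terms do not all align in phase there).

M_tri(1) = 10; |p(1)| = 2; equality at z=1: no.


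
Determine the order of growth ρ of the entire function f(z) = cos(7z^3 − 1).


Write cos(w) = (e^{iw} ± e^{−iw})/(2 or 2i), so |cos(w)| ≤ e^{|w|}. With w = 7z^3 − 1, |w| ≤ 7r^3 + 1 on |z|=r, giving M(r) ≤ e^{7r^3 + 1} and ρ ≤ 3. For the lower bound, choose z on |z|=r with 7z^3 purely imaginary of modulus 7r^3; then |cos(7z^3 − 1)| grows like e^{7r^3}/2, so ρ ≥ 3. Hence ρ = 3.
Therefore ρ = 3.

Order ρ = 3.


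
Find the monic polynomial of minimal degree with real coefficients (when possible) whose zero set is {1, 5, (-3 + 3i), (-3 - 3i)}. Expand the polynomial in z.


The polynomial is p(z) = ∏_{α ∈ S} (z − α), where S = {1, 5, (-3 + 3i), (-3 - 3i)}.
Expanding the product yields: p(z) = z^4 -13·z^2 -78·z + 90.
Note conjugate pairs combine to real quadratics: (z − (-3+3i))(z − (-3−3i)) = z² + 6z + 18.
The resulting polynomial has degree 4 and real coefficients as required.

p(z) = z^4 -13·z^2 -78·z + 90.


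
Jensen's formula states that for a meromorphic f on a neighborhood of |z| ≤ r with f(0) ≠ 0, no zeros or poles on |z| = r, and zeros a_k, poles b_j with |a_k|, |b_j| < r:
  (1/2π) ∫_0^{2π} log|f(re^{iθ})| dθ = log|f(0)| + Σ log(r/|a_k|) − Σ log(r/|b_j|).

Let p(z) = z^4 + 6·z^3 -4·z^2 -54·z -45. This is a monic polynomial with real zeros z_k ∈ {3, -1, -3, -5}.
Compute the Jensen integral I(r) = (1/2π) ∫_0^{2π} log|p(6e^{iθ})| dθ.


Zeros: -5, -3, -1, 3; r = 6.
Inside |z| < r: -5, -3, -1, 3. Outside (|z| ≥ r): ∅.
p(0) = -45, so log|p(0)| = log(45) = 3.8067.
Apply Jensen: I(r) = log|p(0)| + Σ_k log(r/|z_k|), summed over zeros inside |z| < r.
  log(r/|z_k|) for z_k = 3: log(6/3) = 0.6931
  log(r/|z_k|) for z_k = -1: log(6/1) = 1.7918
  log(r/|z_k|) for z_k = -3: log(6/3) = 0.6931
  log(r/|z_k|) for z_k = -5: log(6/5) = 0.1823
Sum over inside zeros: 3.3604.
I(r) = log|p(0)| + (inside sum) = 3.8067 + 3.3604 = 7.1670.
Closed form (all zeros inside, monic): I(r) = n·log(r) = 4·log(6) = 7.1670. ✓

I(r) ≈ 7.1670.


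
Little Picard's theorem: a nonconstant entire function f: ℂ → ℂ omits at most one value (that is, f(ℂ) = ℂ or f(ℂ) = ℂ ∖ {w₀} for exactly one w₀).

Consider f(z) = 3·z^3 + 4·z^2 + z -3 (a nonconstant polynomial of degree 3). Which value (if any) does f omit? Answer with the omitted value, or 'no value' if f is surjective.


Little Picard bounds the complement of f(ℂ) to at most one point.
For every w ∈ ℂ, the equation p(z) − w = 0 is a nonconstant polynomial in z and hence has at least one root by the fundamental theorem of algebra. So p is surjective onto ℂ, omitting no value.

Omitted value: no value.


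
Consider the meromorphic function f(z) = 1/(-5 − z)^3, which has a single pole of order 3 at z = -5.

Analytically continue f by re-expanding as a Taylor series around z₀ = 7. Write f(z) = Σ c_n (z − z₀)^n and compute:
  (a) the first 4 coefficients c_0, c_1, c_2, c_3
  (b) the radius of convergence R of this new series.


Let w = z − z₀, so z = z₀ + w.
Then -5 − z = -5 − (z₀ + w) = (-5 − z₀) − w = -12 − w.
f(z) = 1/(-12 − w)^3 = (1/(-12)^3) · (1 − w/(-12))^{−3}.
By the binomial series (1−u)^{−3} = Σ_{n≥0} C(n+2, 2) u^n for |u|<1, with u = w/(-12):
  c_n = C(n+2, 2) / (-12)^(n+3).
  c_0 = 1/(-12)^3 = -1/1728.
  c_1 = 3/(-12)^4 = 1/6912.
  c_2 = 6/(-12)^5 = -1/41472.
  c_3 = 10/(-12)^6 = 5/1492992.
The series is valid for |w/d| < 1, i.e. |z − z₀| < |d|.
Radius of convergence: R = |-5 − z₀| = |-12| = 12 (distance from z₀ to the singularity z = -5).

c_0 = -1/1728, c_1 = 1/6912, c_2 = -1/41472, c_3 = 5/1492992; R = 12.


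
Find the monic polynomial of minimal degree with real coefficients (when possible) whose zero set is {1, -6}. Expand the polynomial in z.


The polynomial is p(z) = ∏_{α ∈ S} (z − α), where S = {1, -6}.
Expanding the product yields: p(z) = z^2 + 5·z -6.
The resulting polynomial has degree 2 and real coefficients as required.

p(z) = z^2 + 5·z -6.


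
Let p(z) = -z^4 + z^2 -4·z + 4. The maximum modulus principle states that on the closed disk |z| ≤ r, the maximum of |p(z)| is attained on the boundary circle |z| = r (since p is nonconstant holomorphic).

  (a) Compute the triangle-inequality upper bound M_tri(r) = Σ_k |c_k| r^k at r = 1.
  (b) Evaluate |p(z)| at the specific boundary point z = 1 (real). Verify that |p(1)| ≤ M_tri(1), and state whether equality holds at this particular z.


Coefficients: c_0 = 4, c_1 = -4, c_2 = 1, c_3 = 0, c_4 = -1. Radius r = 1.
Part (a). Triangle bound: M_tri(r) = Σ_k |c_k| r^k
  = |4|·1^0 + |-4|·1^1 + |1|·1^2 + |0|·1^3 + |-1|·1^4
  = 4 + 4 + 1 + 0 + 1 = 10.
This bounds M(r) := max_{|z|=r} |p(z)| from above; equality holds iff all terms c_k z^k can be made to align in phase at a single z on |z|=r.
Part (b). At z = 1 (real, on the circle |z| = r):
  p(1) = (4)·1^0 + (-4)·1^1 + (1)·1^2 + (0)·1^3 + (-1)·1^4 = 0.
  |p(1)| = 0.
Check: |p(1)| = 0 ≤ 10 = M_tri(1). ✓ Equality does not hold at z = 1 (the coefficients have mixed signs, so the terms do not all align in phase there).

M_tri(1) = 10; |p(1)| = 0; equality at z=1: no.


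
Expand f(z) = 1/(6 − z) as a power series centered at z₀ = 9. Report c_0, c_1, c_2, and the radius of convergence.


Let w = z − z₀, so z = z₀ + w.
Then 6 − z = 6 − (z₀ + w) = (6 − z₀) − w = -3 − w.
f(z) = 1/(-3 − w) = (1/(-3)) · 1/(1 − w/(-3)) = Σ_{n≥0} w^n / (-3)^(n+1).
So c_n = 1/(-3)^(n+1):
  c_0 = 1/(-3)^1 = -1/3.
  c_1 = 1/(-3)^2 = 1/9.
  c_2 = 1/(-3)^3 = -1/27.
The series is valid for |w/d| < 1, i.e. |z − z₀| < |d|.
Radius of convergence: R = |6 − z₀| = |-3| = 3 (distance from z₀ to the singularity z = 6).

c_0 = -1/3, c_1 = 1/9, c_2 = -1/27; R = 3.


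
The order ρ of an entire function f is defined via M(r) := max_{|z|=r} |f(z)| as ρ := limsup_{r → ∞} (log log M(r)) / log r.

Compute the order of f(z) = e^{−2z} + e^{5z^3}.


Each summand is entire of order 1 and 3 respectively (as in the single-exponential case). The order of a sum is at most the max of the orders, so ρ ≤ 3. For the lower bound: on |z|=r choose arg z so that 5z^3 is real positive; then |e^{5z^3}| = e^{5r^3} while |e^{-2z}| ≤ e^{2r^1} = o(e^{5r^3}). So |f| ≥ e^{5r^3}(1 − o(1)) and ρ ≥ 3. Hence ρ = max(1, 3) = 3.
Therefore ρ = 3.

Order ρ = 3.


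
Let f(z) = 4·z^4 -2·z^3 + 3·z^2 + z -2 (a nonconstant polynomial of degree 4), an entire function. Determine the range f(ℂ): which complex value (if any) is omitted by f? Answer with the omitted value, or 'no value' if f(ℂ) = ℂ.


Little Picard bounds the complement of f(ℂ) to at most one point.
For every w ∈ ℂ, the equation p(z) − w = 0 is a nonconstant polynomial in z and hence has at least one root by the fundamental theorem of algebra. So p is surjective onto ℂ, omitting no value.

Omitted value: no value.


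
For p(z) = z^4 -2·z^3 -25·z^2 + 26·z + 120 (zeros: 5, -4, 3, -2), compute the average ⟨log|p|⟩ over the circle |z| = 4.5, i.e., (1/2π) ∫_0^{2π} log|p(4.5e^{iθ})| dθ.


Zeros: -4, -2, 3, 5; r = 4.5.
Inside |z| < r: -4, -2, 3. Outside (|z| ≥ r): 5.
p(0) = 120, so log|p(0)| = log(120) = 4.7875.
Apply Jensen: I(r) = log|p(0)| + Σ_k log(r/|z_k|), summed over zeros inside |z| < r.
  log(r/|z_k|) for z_k = -4: log(4.5/4) = 0.1178
  log(r/|z_k|) for z_k = 3: log(4.5/3) = 0.4055
  log(r/|z_k|) for z_k = -2: log(4.5/2) = 0.8109
  Outside zeros (5) contribute nothing to the Jensen sum.
Sum over inside zeros: 1.3342.
I(r) = log|p(0)| + (inside sum) = 4.7875 + 1.3342 = 6.1217.
Note: since some zeros are outside |z| ≤ r, the simplified n·log(r) form does NOT apply — only the inside zeros contribute.

I(r) ≈ 6.1217.


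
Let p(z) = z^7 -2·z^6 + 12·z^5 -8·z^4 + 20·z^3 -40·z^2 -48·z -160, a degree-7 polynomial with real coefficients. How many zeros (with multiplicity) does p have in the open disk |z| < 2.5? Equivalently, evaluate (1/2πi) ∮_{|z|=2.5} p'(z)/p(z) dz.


The zeros of p are: (1 + 3i), (1 - 3i), (0 + 2i), (0 - 2i), 2, (-1 + 1i), (-1 - 1i).
Their magnitudes are: 3.162, 3.162, 2, 2, 2, 1.414, 1.414.
Zeros with |z| < R = 2.5: (0 + 2i), (0 - 2i), 2, (-1 + 1i), (-1 - 1i).
Count = 5.
By the argument principle, (1/2πi) ∮_{|z|=R} p'(z)/p(z) dz equals exactly this count.

Number of zeros inside |z| < 2.5: 5.


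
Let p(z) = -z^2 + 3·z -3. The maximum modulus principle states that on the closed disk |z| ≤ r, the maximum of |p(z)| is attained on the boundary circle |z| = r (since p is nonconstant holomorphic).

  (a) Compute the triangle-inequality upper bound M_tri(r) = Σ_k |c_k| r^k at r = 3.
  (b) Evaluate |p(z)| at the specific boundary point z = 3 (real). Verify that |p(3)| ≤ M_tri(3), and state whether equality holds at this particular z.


Coefficients: c_0 = -3, c_1 = 3, c_2 = -1. Radius r = 3.
Part (a). Triangle bound: M_tri(r) = Σ_k |c_k| r^k
  = |-3|·3^0 + |3|·3^1 + |-1|·3^2
  = 3 + 9 + 9 = 21.
This bounds M(r) := max_{|z|=r} |p(z)| from above; equality holds iff all terms c_k z^k can be made to align in phase at a single z on |z|=r.
Part (b). At z = 3 (real, on the circle |z| = r):
  p(3) = (-3)·3^0 + (3)·3^1 + (-1)·3^2 = -3.
  |p(3)| = 3.
Check: |p(3)| = 3 ≤ 21 = M_tri(3). ✓ Equality does not hold at z = 3 (the coefficients have mixed signs, so the terms do not all align in phase there).

M_tri(3) = 21; |p(3)| = 3; equality at z=3: no.


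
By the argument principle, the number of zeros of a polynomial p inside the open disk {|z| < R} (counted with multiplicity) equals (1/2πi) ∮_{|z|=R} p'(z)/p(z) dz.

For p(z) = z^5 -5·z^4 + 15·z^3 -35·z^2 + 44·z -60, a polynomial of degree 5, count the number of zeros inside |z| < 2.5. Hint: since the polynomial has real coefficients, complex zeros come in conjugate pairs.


The zeros of p are: 3, (1 + 2i), (1 - 2i), (0 + 2i), (0 - 2i).
Their magnitudes are: 3, 2.236, 2.236, 2, 2.
Zeros with |z| < R = 2.5: (1 + 2i), (1 - 2i), (0 + 2i), (0 - 2i).
Count = 4.
By the argument principle, (1/2πi) ∮_{|z|=R} p'(z)/p(z) dz equals exactly this count.

Number of zeros inside |z| < 2.5: 4.


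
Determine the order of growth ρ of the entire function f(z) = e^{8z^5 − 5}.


|e^{8z^5 − 5}| = e^{Re(8·z^5) + -5} ≤ e^{8|z|^5 + -5} = e^{8r^5 + -5} on |z| = r, so ρ ≤ 5. Choosing z on |z|=r so that 8·z^5 is real positive (always possible by picking arg z appropriately) gives |f(z)| = e^{8r^5 + -5}, matching the bound. The additive constant -5 does not affect log log M(r) ~ 5·log r. Hence ρ = 5.
Therefore ρ = 5.

Order ρ = 5.


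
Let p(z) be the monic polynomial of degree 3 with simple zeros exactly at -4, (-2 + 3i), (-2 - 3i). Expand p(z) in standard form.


The polynomial is p(z) = ∏_{α ∈ S} (z − α), where S = {-4, (-2 + 3i), (-2 - 3i)}.
Expanding the product yields: p(z) = z^3 + 8·z^2 + 29·z + 52.
Note conjugate pairs combine to real quadratics: (z − (-2+3i))(z − (-2−3i)) = z² + 4z + 13.
The resulting polynomial has degree 3 and real coefficients as required.

p(z) = z^3 + 8·z^2 + 29·z + 52.


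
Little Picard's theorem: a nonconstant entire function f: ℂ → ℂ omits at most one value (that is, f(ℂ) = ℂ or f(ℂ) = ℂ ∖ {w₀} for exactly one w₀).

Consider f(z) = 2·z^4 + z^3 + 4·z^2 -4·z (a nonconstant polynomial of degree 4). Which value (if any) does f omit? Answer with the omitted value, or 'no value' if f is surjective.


Little Picard bounds the complement of f(ℂ) to at most one point.
For every w ∈ ℂ, the equation p(z) − w = 0 is a nonconstant polynomial in z and hence has at least one root by the fundamental theorem of algebra. So p is surjective onto ℂ, omitting no value.

Omitted value: no value.


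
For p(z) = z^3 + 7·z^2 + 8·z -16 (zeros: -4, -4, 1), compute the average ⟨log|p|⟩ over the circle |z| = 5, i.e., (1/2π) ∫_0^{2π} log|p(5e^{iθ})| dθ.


Zeros: -4, -4, 1; r = 5.
Inside |z| < r: -4, -4, 1. Outside (|z| ≥ r): ∅.
p(0) = -16, so log|p(0)| = log(16) = 2.7726.
Apply Jensen: I(r) = log|p(0)| + Σ_k log(r/|z_k|), summed over zeros inside |z| < r.
  log(r/|z_k|) for z_k = -4: log(5/4) = 0.2231
  log(r/|z_k|) for z_k = -4: log(5/4) = 0.2231
  log(r/|z_k|) for z_k = 1: log(5/1) = 1.6094
Sum over inside zeros: 2.0557.
I(r) = log|p(0)| + (inside sum) = 2.7726 + 2.0557 = 4.8283.
Closed form (all zeros inside, monic): I(r) = n·log(r) = 3·log(5) = 4.8283. ✓

I(r) ≈ 4.8283.


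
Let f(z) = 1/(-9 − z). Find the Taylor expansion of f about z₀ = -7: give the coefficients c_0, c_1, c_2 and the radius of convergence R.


Let w = z − z₀, so z = z₀ + w.
Then -9 − z = -9 − (z₀ + w) = (-9 − z₀) − w = -2 − w.
f(z) = 1/(-2 − w) = (1/(-2)) · 1/(1 − w/(-2)) = Σ_{n≥0} w^n / (-2)^(n+1).
So c_n = 1/(-2)^(n+1):
  c_0 = 1/(-2)^1 = -1/2.
  c_1 = 1/(-2)^2 = 1/4.
  c_2 = 1/(-2)^3 = -1/8.
The series is valid for |w/d| < 1, i.e. |z − z₀| < |d|.
Radius of convergence: R = |-9 − z₀| = |-2| = 2 (distance from z₀ to the singularity z = -9).

c_0 = -1/2, c_1 = 1/4, c_2 = -1/8; R = 2.


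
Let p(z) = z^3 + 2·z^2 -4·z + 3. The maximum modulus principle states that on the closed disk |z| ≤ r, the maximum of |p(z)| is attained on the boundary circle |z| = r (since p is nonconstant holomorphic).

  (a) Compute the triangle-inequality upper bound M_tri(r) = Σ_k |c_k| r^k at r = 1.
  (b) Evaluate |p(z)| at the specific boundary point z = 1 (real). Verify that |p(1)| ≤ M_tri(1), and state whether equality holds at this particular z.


Coefficients: c_0 = 3, c_1 = -4, c_2 = 2, c_3 = 1. Radius r = 1.
Part (a). Triangle bound: M_tri(r) = Σ_k |c_k| r^k
  = |3|·1^0 + |-4|·1^1 + |2|·1^2 + |1|·1^3
  = 3 + 4 + 2 + 1 = 10.
This bounds M(r) := max_{|z|=r} |p(z)| from above; equality holds iff all terms c_k z^k can be made to align in phase at a single z on |z|=r.
Part (b). At z = 1 (real, on the circle |z| = r):
  p(1) = (3)·1^0 + (-4)·1^1 + (2)·1^2 + (1)·1^3 = 2.
  |p(1)| = 2.
Check: |p(1)| = 2 ≤ 10 = M_tri(1). ✓ Equality does not hold at z = 1 (the coefficients have mixed signs, so the terms do not all align in phase there).

M_tri(1) = 10; |p(1)| = 2; equality at z=1: no.


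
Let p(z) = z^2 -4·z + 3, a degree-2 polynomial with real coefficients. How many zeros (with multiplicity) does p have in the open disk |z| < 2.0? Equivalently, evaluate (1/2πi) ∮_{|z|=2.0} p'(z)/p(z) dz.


The zeros of p are: 3, 1.
Their magnitudes are: 3, 1.
Zeros with |z| < R = 2.0: 1.
Count = 1.
By the argument principle, (1/2πi) ∮_{|z|=R} p'(z)/p(z) dz equals exactly this count.

Number of zeros inside |z| < 2.0: 1.


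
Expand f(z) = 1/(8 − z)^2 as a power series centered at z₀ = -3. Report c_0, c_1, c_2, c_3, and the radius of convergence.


Let w = z − z₀, so z = z₀ + w.
Then 8 − z = 8 − (z₀ + w) = (8 − z₀) − w = 11 − w.
f(z) = 1/(11 − w)^2 = (1/(11)^2) · (1 − w/(11))^{−2}.
By the binomial series (1−u)^{−2} = Σ_{n≥0} C(n+1, 1) u^n for |u|<1, with u = w/(11):
  c_n = C(n+1, 1) / (11)^(n+2).
  c_0 = 1/(11)^2 = 1/121.
  c_1 = 2/(11)^3 = 2/1331.
  c_2 = 3/(11)^4 = 3/14641.
  c_3 = 4/(11)^5 = 4/161051.
The series is valid for |w/d| < 1, i.e. |z − z₀| < |d|.
Radius of convergence: R = |8 − z₀| = |11| = 11 (distance from z₀ to the singularity z = 8).

c_0 = 1/121, c_1 = 2/1331, c_2 = 3/14641, c_3 = 4/161051; R = 11.


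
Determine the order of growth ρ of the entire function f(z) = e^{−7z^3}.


|e^{−7z^3}| = e^{Re(-7·z^3) + 0} ≤ e^{7|z|^3 + 0} = e^{7r^3 + 0} on |z| = r, so ρ ≤ 3. Choosing z on |z|=r so that -7·z^3 is real positive (always possible by picking arg z appropriately) gives |f(z)| = e^{7r^3 + 0}, matching the bound. The additive constant 0 does not affect log log M(r) ~ 3·log r. Hence ρ = 3.
Therefore ρ = 3.

Order ρ = 3.


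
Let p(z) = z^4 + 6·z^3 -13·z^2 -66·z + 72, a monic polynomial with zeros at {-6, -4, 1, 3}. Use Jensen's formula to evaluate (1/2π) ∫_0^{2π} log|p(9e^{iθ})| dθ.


Zeros: -6, -4, 1, 3; r = 9.
Inside |z| < r: -6, -4, 1, 3. Outside (|z| ≥ r): ∅.
p(0) = 72, so log|p(0)| = log(72) = 4.2767.
Apply Jensen: I(r) = log|p(0)| + Σ_k log(r/|z_k|), summed over zeros inside |z| < r.
  log(r/|z_k|) for z_k = -6: log(9/6) = 0.4055
  log(r/|z_k|) for z_k = -4: log(9/4) = 0.8109
  log(r/|z_k|) for z_k = 1: log(9/1) = 2.1972
  log(r/|z_k|) for z_k = 3: log(9/3) = 1.0986
Sum over inside zeros: 4.5122.
I(r) = log|p(0)| + (inside sum) = 4.2767 + 4.5122 = 8.7889.
Closed form (all zeros inside, monic): I(r) = n·log(r) = 4·log(9) = 8.7889. ✓

I(r) ≈ 8.7889.


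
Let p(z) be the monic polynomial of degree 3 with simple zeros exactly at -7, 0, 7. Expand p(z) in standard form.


The polynomial is p(z) = ∏_{α ∈ S} (z − α), where S = {-7, 0, 7}.
Expanding the product yields: p(z) = z^3 -49·z.
The resulting polynomial has degree 3 and real coefficients as required.

p(z) = z^3 -49·z.


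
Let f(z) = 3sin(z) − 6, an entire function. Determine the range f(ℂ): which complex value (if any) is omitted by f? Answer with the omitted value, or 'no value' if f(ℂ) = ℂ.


Little Picard bounds the complement of f(ℂ) to at most one point.
sin is entire and surjective onto ℂ: for every w ∈ ℂ, sin(ζ) = w has a solution ζ ∈ ℂ (e.g., via the complex inverse arcsin). With ζ = z this gives z = ζ/(1). Then 3·sin(z) takes every value in 3·ℂ = ℂ, and adding -6 is a bijection of ℂ. So f is surjective and omits no value. (Note: only on the real line is sin bounded by [−1, 1].)

Omitted value: no value.


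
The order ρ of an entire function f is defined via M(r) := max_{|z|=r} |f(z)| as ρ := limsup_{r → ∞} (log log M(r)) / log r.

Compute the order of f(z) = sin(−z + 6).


sin(w) is a linear combination of e^{iw} and e^{−iw} (or e^w, e^{−w} in the hyperbolic case), so |sin(w)| ≤ e^{|w|}. With w = −z + 6, |w| ≤ 1|z| + 6 = 1r + 6 on |z| = r, giving M(r) ≤ e^{1r + 6}, so ρ ≤ 1. On a suitable ray (z = it for sin/cos; z = t for sinh/cosh, t real → ∞), |sin(−z + 6)| grows like e^{1|t|}/2, so ρ ≥ 1. Hence ρ = 1.
Therefore ρ = 1.

Order ρ = 1.


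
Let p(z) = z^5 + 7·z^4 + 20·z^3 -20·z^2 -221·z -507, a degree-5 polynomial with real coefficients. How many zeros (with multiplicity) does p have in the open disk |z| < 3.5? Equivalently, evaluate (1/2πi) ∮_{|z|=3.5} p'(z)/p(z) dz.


The zeros of p are: 3, (-3 + 2i), (-3 - 2i), (-2 + 3i), (-2 - 3i).
Their magnitudes are: 3, 3.606, 3.606, 3.606, 3.606.
Zeros with |z| < R = 3.5: 3.
Count = 1.
By the argument principle, (1/2πi) ∮_{|z|=R} p'(z)/p(z) dz equals exactly this count.

Number of zeros inside |z| < 3.5: 1.


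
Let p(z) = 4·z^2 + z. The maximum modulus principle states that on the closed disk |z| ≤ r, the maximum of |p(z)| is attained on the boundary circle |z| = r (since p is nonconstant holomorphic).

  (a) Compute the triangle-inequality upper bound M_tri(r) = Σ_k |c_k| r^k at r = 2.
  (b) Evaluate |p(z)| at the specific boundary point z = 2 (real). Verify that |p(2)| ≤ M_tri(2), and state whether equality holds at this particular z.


Coefficients: c_0 = 0, c_1 = 1, c_2 = 4. Radius r = 2.
Part (a). Triangle bound: M_tri(r) = Σ_k |c_k| r^k
  = |0|·2^0 + |1|·2^1 + |4|·2^2
  = 0 + 2 + 16 = 18.
This bounds M(r) := max_{|z|=r} |p(z)| from above; equality holds iff all terms c_k z^k can be made to align in phase at a single z on |z|=r.
Part (b). At z = 2 (real, on the circle |z| = r):
  p(2) = (0)·2^0 + (1)·2^1 + (4)·2^2 = 18.
  |p(2)| = 18.
Since all nonzero coefficients share the same sign, |p(2)| = 18 = M_tri(2); the triangle bound is attained at z = 2, so in fact M(r) = 18.

M_tri(2) = 18; |p(2)| = 18; equality at z=2: yes.


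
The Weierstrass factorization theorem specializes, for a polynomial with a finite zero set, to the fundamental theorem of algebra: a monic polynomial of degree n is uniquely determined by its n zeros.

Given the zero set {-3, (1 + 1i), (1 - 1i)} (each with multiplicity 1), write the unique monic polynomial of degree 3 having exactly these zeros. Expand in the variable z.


The polynomial is p(z) = ∏_{α ∈ S} (z − α), where S = {-3, (1 + 1i), (1 - 1i)}.
Expanding the product yields: p(z) = z^3 + z^2 -4·z + 6.
Note conjugate pairs combine to real quadratics: (z − (1+1i))(z − (1−1i)) = z² − 2z + 2.
The resulting polynomial has degree 3 and real coefficients as required.

p(z) = z^3 + z^2 -4·z + 6.


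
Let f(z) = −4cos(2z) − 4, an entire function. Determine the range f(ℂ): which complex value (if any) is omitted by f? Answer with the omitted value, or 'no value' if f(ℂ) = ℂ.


Little Picard bounds the complement of f(ℂ) to at most one point.
cos is entire and surjective onto ℂ: for every w ∈ ℂ, cos(ζ) = w has a solution ζ ∈ ℂ (e.g., via the complex inverse arccos). With ζ = 2z this gives z = ζ/(2). Then -4·cos(2z) takes every value in -4·ℂ = ℂ, and adding -4 is a bijection of ℂ. So f is surjective and omits no value. (Note: only on the real line is cos bounded by [−1, 1].)

Omitted value: no value.


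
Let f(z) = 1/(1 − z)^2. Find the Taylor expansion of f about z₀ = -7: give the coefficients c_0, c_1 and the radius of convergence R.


Let w = z − z₀, so z = z₀ + w.
Then 1 − z = 1 − (z₀ + w) = (1 − z₀) − w = 8 − w.
f(z) = 1/(8 − w)^2 = (1/(8)^2) · (1 − w/(8))^{−2}.
By the binomial series (1−u)^{−2} = Σ_{n≥0} C(n+1, 1) u^n for |u|<1, with u = w/(8):
  c_n = C(n+1, 1) / (8)^(n+2).
  c_0 = 1/(8)^2 = 1/64.
  c_1 = 2/(8)^3 = 1/256.
The series is valid for |w/d| < 1, i.e. |z − z₀| < |d|.
Radius of convergence: R = |1 − z₀| = |8| = 8 (distance from z₀ to the singularity z = 1).

c_0 = 1/64, c_1 = 1/256; R = 8.


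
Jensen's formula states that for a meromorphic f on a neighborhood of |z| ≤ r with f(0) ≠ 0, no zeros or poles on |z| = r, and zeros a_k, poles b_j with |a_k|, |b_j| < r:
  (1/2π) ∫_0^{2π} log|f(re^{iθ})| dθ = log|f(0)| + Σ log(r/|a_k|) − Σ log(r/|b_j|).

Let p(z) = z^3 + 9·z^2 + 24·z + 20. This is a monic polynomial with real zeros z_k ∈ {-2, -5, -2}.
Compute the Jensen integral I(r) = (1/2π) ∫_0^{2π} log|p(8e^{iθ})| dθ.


Zeros: -5, -2, -2; r = 8.
Inside |z| < r: -5, -2, -2. Outside (|z| ≥ r): ∅.
p(0) = 20, so log|p(0)| = log(20) = 2.9957.
Apply Jensen: I(r) = log|p(0)| + Σ_k log(r/|z_k|), summed over zeros inside |z| < r.
  log(r/|z_k|) for z_k = -2: log(8/2) = 1.3863
  log(r/|z_k|) for z_k = -5: log(8/5) = 0.4700
  log(r/|z_k|) for z_k = -2: log(8/2) = 1.3863
Sum over inside zeros: 3.2426.
I(r) = log|p(0)| + (inside sum) = 2.9957 + 3.2426 = 6.2383.
Closed form (all zeros inside, monic): I(r) = n·log(r) = 3·log(8) = 6.2383. ✓

I(r) ≈ 6.2383.


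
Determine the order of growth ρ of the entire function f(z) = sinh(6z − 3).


sinh(w) is a linear combination of e^{iw} and e^{−iw} (or e^w, e^{−w} in the hyperbolic case), so |sinh(w)| ≤ e^{|w|}. With w = 6z − 3, |w| ≤ 6|z| + 3 = 6r + 3 on |z| = r, giving M(r) ≤ e^{6r + 3}, so ρ ≤ 1. On a suitable ray (z = it for sin/cos; z = t for sinh/cosh, t real → ∞), |sinh(6z − 3)| grows like e^{6|t|}/2, so ρ ≥ 1. Hence ρ = 1.
Therefore ρ = 1.

Order ρ = 1.


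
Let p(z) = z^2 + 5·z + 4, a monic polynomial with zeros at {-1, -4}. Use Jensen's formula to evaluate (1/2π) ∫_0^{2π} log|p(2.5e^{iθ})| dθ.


Zeros: -4, -1; r = 2.5.
Inside |z| < r: -1. Outside (|z| ≥ r): -4.
p(0) = 4, so log|p(0)| = log(4) = 1.3863.
Apply Jensen: I(r) = log|p(0)| + Σ_k log(r/|z_k|), summed over zeros inside |z| < r.
  log(r/|z_k|) for z_k = -1: log(2.5/1) = 0.9163
  Outside zeros (-4) contribute nothing to the Jensen sum.
Sum over inside zeros: 0.9163.
I(r) = log|p(0)| + (inside sum) = 1.3863 + 0.9163 = 2.3026.
Note: since some zeros are outside |z| ≤ r, the simplified n·log(r) form does NOT apply — only the inside zeros contribute.

I(r) ≈ 2.3026.


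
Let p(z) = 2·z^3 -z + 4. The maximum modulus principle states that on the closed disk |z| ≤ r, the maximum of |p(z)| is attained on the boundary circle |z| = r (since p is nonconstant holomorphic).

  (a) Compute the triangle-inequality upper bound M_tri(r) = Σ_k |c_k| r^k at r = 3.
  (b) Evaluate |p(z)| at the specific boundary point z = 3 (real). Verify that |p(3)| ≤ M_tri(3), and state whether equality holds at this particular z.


Coefficients: c_0 = 4, c_1 = -1, c_2 = 0, c_3 = 2. Radius r = 3.
Part (a). Triangle bound: M_tri(r) = Σ_k |c_k| r^k
  = |4|·3^0 + |-1|·3^1 + |0|·3^2 + |2|·3^3
  = 4 + 3 + 0 + 54 = 61.
This bounds M(r) := max_{|z|=r} |p(z)| from above; equality holds iff all terms c_k z^k can be made to align in phase at a single z on |z|=r.
Part (b). At z = 3 (real, on the circle |z| = r):
  p(3) = (4)·3^0 + (-1)·3^1 + (0)·3^2 + (2)·3^3 = 55.
  |p(3)| = 55.
Check: |p(3)| = 55 ≤ 61 = M_tri(3). ✓ Equality does not hold at z = 3 (the coefficients have mixed signs, so the terms do not all align in phase there).

M_tri(3) = 61; |p(3)| = 55; equality at z=3: no.


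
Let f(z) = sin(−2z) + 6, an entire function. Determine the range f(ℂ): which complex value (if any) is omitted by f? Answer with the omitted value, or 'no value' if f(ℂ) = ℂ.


Little Picard bounds the complement of f(ℂ) to at most one point.
sin is entire and surjective onto ℂ: for every w ∈ ℂ, sin(ζ) = w has a solution ζ ∈ ℂ (e.g., via the complex inverse arcsin). With ζ = −2z this gives z = ζ/(-2). Then 1·sin(−2z) takes every value in 1·ℂ = ℂ, and adding 6 is a bijection of ℂ. So f is surjective and omits no value. (Note: only on the real line is sin bounded by [−1, 1].)

Omitted value: no value.


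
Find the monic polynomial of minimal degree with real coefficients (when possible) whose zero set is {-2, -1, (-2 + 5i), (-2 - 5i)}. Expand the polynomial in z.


The polynomial is p(z) = ∏_{α ∈ S} (z − α), where S = {-2, -1, (-2 + 5i), (-2 - 5i)}.
Expanding the product yields: p(z) = z^4 + 7·z^3 + 43·z^2 + 95·z + 58.
Note conjugate pairs combine to real quadratics: (z − (-2+5i))(z − (-2−5i)) = z² + 4z + 29.
The resulting polynomial has degree 4 and real coefficients as required.

p(z) = z^4 + 7·z^3 + 43·z^2 + 95·z + 58.


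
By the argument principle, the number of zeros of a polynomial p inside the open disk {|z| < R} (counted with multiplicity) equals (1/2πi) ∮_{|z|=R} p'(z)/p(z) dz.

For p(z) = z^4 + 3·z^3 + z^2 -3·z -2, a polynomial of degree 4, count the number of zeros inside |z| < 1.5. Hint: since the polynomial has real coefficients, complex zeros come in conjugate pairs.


The zeros of p are: -1, 1, -2, -1.
Their magnitudes are: 1, 1, 2, 1.
Zeros with |z| < R = 1.5: -1, 1, -1.
Count = 3.
By the argument principle, (1/2πi) ∮_{|z|=R} p'(z)/p(z) dz equals exactly this count.

Number of zeros inside |z| < 1.5: 3.


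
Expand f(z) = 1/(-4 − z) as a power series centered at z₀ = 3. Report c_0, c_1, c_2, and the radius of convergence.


Let w = z − z₀, so z = z₀ + w.
Then -4 − z = -4 − (z₀ + w) = (-4 − z₀) − w = -7 − w.
f(z) = 1/(-7 − w) = (1/(-7)) · 1/(1 − w/(-7)) = Σ_{n≥0} w^n / (-7)^(n+1).
So c_n = 1/(-7)^(n+1):
  c_0 = 1/(-7)^1 = -1/7.
  c_1 = 1/(-7)^2 = 1/49.
  c_2 = 1/(-7)^3 = -1/343.
The series is valid for |w/d| < 1, i.e. |z − z₀| < |d|.
Radius of convergence: R = |-4 − z₀| = |-7| = 7 (distance from z₀ to the singularity z = -4).

c_0 = -1/7, c_1 = 1/49, c_2 = -1/343; R = 7.


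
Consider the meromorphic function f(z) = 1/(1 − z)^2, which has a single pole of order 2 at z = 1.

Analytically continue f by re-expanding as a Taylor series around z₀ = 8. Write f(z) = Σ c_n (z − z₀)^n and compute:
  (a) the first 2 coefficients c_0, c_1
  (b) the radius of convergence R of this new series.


Let w = z − z₀, so z = z₀ + w.
Then 1 − z = 1 − (z₀ + w) = (1 − z₀) − w = -7 − w.
f(z) = 1/(-7 − w)^2 = (1/(-7)^2) · (1 − w/(-7))^{−2}.
By the binomial series (1−u)^{−2} = Σ_{n≥0} C(n+1, 1) u^n for |u|<1, with u = w/(-7):
  c_n = C(n+1, 1) / (-7)^(n+2).
  c_0 = 1/(-7)^2 = 1/49.
  c_1 = 2/(-7)^3 = -2/343.
The series is valid for |w/d| < 1, i.e. |z − z₀| < |d|.
Radius of convergence: R = |1 − z₀| = |-7| = 7 (distance from z₀ to the singularity z = 1).

c_0 = 1/49, c_1 = -2/343; R = 7.


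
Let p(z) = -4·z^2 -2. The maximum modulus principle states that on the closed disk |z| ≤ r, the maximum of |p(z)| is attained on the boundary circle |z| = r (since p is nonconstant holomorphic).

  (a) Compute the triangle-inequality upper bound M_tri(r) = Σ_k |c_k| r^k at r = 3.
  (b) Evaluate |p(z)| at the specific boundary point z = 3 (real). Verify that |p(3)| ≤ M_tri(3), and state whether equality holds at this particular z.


Coefficients: c_0 = -2, c_1 = 0, c_2 = -4. Radius r = 3.
Part (a). Triangle bound: M_tri(r) = Σ_k |c_k| r^k
  = |-2|·3^0 + |0|·3^1 + |-4|·3^2
  = 2 + 0 + 36 = 38.
This bounds M(r) := max_{|z|=r} |p(z)| from above; equality holds iff all terms c_k z^k can be made to align in phase at a single z on |z|=r.
Part (b). At z = 3 (real, on the circle |z| = r):
  p(3) = (-2)·3^0 + (0)·3^1 + (-4)·3^2 = -38.
  |p(3)| = 38.
Since all nonzero coefficients share the same sign, |p(3)| = 38 = M_tri(3); the triangle bound is attained at z = 3, so in fact M(r) = 38.

M_tri(3) = 38; |p(3)| = 38; equality at z=3: yes.


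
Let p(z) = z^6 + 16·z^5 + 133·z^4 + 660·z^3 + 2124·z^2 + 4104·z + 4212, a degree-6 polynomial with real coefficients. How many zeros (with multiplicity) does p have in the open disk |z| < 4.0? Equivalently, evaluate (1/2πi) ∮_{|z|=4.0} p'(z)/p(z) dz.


The zeros of p are: (-3 + 3i), (-3 - 3i), (-3 + 3i), (-3 - 3i), (-2 + 3i), (-2 - 3i).
Their magnitudes are: 4.243, 4.243, 4.243, 4.243, 3.606, 3.606.
Zeros with |z| < R = 4.0: (-2 + 3i), (-2 - 3i).
Count = 2.
By the argument principle, (1/2πi) ∮_{|z|=R} p'(z)/p(z) dz equals exactly this count.

Number of zeros inside |z| < 4.0: 2.


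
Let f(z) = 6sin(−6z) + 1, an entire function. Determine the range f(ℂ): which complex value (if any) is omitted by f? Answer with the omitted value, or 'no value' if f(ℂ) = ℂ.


Little Picard bounds the complement of f(ℂ) to at most one point.
sin is entire and surjective onto ℂ: for every w ∈ ℂ, sin(ζ) = w has a solution ζ ∈ ℂ (e.g., via the complex inverse arcsin). With ζ = −6z this gives z = ζ/(-6). Then 6·sin(−6z) takes every value in 6·ℂ = ℂ, and adding 1 is a bijection of ℂ. So f is surjective and omits no value. (Note: only on the real line is sin bounded by [−1, 1].)

Omitted value: no value.


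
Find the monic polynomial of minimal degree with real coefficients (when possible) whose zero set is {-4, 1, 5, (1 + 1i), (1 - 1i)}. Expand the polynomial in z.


The polynomial is p(z) = ∏_{α ∈ S} (z − α), where S = {-4, 1, 5, (1 + 1i), (1 - 1i)}.
Expanding the product yields: p(z) = z^5 -4·z^4 -13·z^3 + 54·z^2 -78·z + 40.
Note conjugate pairs combine to real quadratics: (z − (1+1i))(z − (1−1i)) = z² − 2z + 2.
The resulting polynomial has degree 5 and real coefficients as required.

p(z) = z^5 -4·z^4 -13·z^3 + 54·z^2 -78·z + 40.


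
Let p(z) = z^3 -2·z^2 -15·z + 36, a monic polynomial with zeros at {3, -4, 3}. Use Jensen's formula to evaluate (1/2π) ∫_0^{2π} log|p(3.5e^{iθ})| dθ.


Zeros: -4, 3, 3; r = 3.5.
Inside |z| < r: 3, 3. Outside (|z| ≥ r): -4.
p(0) = 36, so log|p(0)| = log(36) = 3.5835.
Apply Jensen: I(r) = log|p(0)| + Σ_k log(r/|z_k|), summed over zeros inside |z| < r.
  log(r/|z_k|) for z_k = 3: log(3.5/3) = 0.1542
  log(r/|z_k|) for z_k = 3: log(3.5/3) = 0.1542
  Outside zeros (-4) contribute nothing to the Jensen sum.
Sum over inside zeros: 0.3083.
I(r) = log|p(0)| + (inside sum) = 3.5835 + 0.3083 = 3.8918.
Note: since some zeros are outside |z| ≤ r, the simplified n·log(r) form does NOT apply — only the inside zeros contribute.

I(r) ≈ 3.8918.


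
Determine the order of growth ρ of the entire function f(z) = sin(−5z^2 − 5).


Write sin(w) = (e^{iw} ± e^{−iw})/(2 or 2i), so |sin(w)| ≤ e^{|w|}. With w = −5z^2 − 5, |w| ≤ 5r^2 + 5 on |z|=r, giving M(r) ≤ e^{5r^2 + 5} and ρ ≤ 2. For the lower bound, choose z on |z|=r with -5z^2 purely imaginary of modulus 5r^2; then |sin(−5z^2 − 5)| grows like e^{5r^2}/2, so ρ ≥ 2. Hence ρ = 2.
Therefore ρ = 2.

Order ρ = 2.


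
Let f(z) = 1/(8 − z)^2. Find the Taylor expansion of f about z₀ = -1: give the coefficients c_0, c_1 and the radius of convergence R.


Let w = z − z₀, so z = z₀ + w.
Then 8 − z = 8 − (z₀ + w) = (8 − z₀) − w = 9 − w.
f(z) = 1/(9 − w)^2 = (1/(9)^2) · (1 − w/(9))^{−2}.
By the binomial series (1−u)^{−2} = Σ_{n≥0} C(n+1, 1) u^n for |u|<1, with u = w/(9):
  c_n = C(n+1, 1) / (9)^(n+2).
  c_0 = 1/(9)^2 = 1/81.
  c_1 = 2/(9)^3 = 2/729.
The series is valid for |w/d| < 1, i.e. |z − z₀| < |d|.
Radius of convergence: R = |8 − z₀| = |9| = 9 (distance from z₀ to the singularity z = 8).

c_0 = 1/81, c_1 = 2/729; R = 9.
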